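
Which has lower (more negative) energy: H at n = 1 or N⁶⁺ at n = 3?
N⁶⁺ at n = 3 (E = -74.08 eV)

Using E_n = -13.6057 Z² / n² eV:

H (Z = 1) at n = 1:
E = -13.6057 × 1² / 1² = -13.6057 × 1 / 1 = -13.60570 eV

N⁶⁺ (Z = 7) at n = 3:
E = -13.6057 × 7² / 3² = -13.6057 × 49 / 9 = -74.07548 eV

Since -74.07548 eV < -13.60570 eV,
N⁶⁺ at n = 3 is more tightly bound (requires more energy to ionize).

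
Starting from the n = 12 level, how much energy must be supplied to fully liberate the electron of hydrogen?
0.09448 eV

The ionization energy is the energy needed to remove the electron completely (n → ∞).

For hydrogen, E_n = -13.6057 eV / n².

At n = 12: E_12 = -13.6057 / 12² = -0.09448403 eV
At n = ∞: E_∞ = 0 eV

Ionization energy = E_∞ - E_12 = 0 - (-0.09448403) = 0.09448403 eV
Ionization energy ≈ 0.09448 eV

This is also called the binding energy of the electron in state n = 12.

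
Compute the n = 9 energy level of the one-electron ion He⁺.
-0.67 eV

For hydrogen-like ions, the energy levels scale with Z²:
E_n = -13.6057 Z² / n² eV

For He⁺ (Z = 2) at n = 9:
E_9 = -13.6057 × 2² / 9²
E_9 = -13.6057 × 4 / 81
E_9 = -54.4228 / 81
E_9 = -0.67 eV

The energy is 4 times more negative than hydrogen at the same n due to the stronger nuclear charge.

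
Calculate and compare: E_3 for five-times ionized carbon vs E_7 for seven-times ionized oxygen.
C⁵⁺ at n = 3 (E = -54.4228 eV)

Using E_n = -13.6057 Z² / n² eV:

C⁵⁺ (Z = 6) at n = 3:
E = -13.6057 × 6² / 3² = -13.6057 × 36 / 9 = -54.4228000 eV

O⁷⁺ (Z = 8) at n = 7:
E = -13.6057 × 8² / 7² = -13.6057 × 64 / 49 = -17.7707102 eV

Since -54.4228000 eV < -17.7707102 eV,
C⁵⁺ at n = 3 is more tightly bound (requires more energy to ionize).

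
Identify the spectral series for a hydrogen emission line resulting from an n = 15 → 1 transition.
Lyman series

The spectral series in hydrogen are named based on the final (lower) energy level:
- Lyman series: n_final = 1 (ultraviolet)
- Balmer series: n_final = 2 (visible/near-UV)
- Paschen series: n_final = 3 (infrared)
- Brackett series: n_final = 4 (infrared)
- Pfund series: n_final = 5 (far infrared)

Since this transition ends at n = 1, it belongs to the Lyman series.

For reference, this 15 → 1 line has photon energy
ΔE = 13.6057 eV × (1/1² - 1/15²) = 13.5452 eV,
corresponding to wavelength λ = hc/ΔE = 1239.84 eV·nm / 13.5452 eV = 91.53 nm in the ultraviolet region.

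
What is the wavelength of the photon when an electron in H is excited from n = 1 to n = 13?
91.669 nm

First, find the transition energy using E_n = -13.6057 / n² eV:
E_1 = -13.6057 / 1² = -13.60570 eV
E_13 = -13.6057 / 13² = -0.08051 eV

Photon energy: |ΔE| = |E_13 - E_1| = 13.52519 eV

Convert to wavelength using E = hc/λ with hc = 1239.84 eV·nm:
λ = hc/E = 1239.84 eV·nm / 13.52519 eV
λ = 91.669 nm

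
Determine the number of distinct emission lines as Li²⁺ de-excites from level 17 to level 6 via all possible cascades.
66

The electron can occupy levels n = 6, 7, ..., 17 during de-excitation — that is m = 17 - 6 + 1 = 12 distinct levels.

The number of distinct spectral lines equals the number of ways to choose 2 of these m levels (each pair gives one possible emission transition):

Number of lines = m(m-1)/2 = 12×11/2 = 66

These correspond to all possible transitions between the 12 levels:
17 → 16, 17 → 15, 17 → 14, 17 → 13, 17 → 12, 17 → 11, 17 → 10, 17 → 9...

Each transition produces a photon with a unique energy (and thus wavelength). This count does not depend on Z.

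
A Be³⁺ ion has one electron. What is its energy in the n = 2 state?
-54.422800 eV

For hydrogen-like ions, the energy levels scale with Z²:
E_n = -13.6057 Z² / n² eV

For Be³⁺ (Z = 4) at n = 2:
E_2 = -13.6057 × 4² / 2²
E_2 = -13.6057 × 16 / 4
E_2 = -217.6912 / 4
E_2 = -54.422800 eV

The energy is 16 times more negative than hydrogen at the same n due to the stronger nuclear charge.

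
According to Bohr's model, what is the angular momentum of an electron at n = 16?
1.6873e-33 J·s (or 16ℏ)

In the Bohr model, angular momentum is quantized:
L = nℏ

where ℏ = h/(2π) = 1.054572e-34 J·s

For n = 16:
L = 16 × 1.054572e-34 J·s
L = 1.6873e-33 J·s

This can also be written as L = 16ℏ.
The angular momentum is an integer multiple of the reduced Planck constant.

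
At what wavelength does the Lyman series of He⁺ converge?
22.781628 nm

The series limit corresponds to the transition from n = ∞ to n = 1.
This is the highest energy (shortest wavelength) transition in the Lyman series.

E_∞ = 0 eV
E_1 = -13.6057 × 2² / 1² = -54.42280000 eV

Energy at series limit:
ΔE = E_∞ - E_1 = 0 - (-54.42280000) = 54.42280000 eV
λ = hc/E = 1239.84 eV·nm / 54.42280000 eV = 22.781628 nm

This energy equals the ionization energy from the n = 1 state of He⁺.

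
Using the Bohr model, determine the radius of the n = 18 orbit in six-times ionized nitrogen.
2.449335 nm (or 24.493345 Å)

The Bohr radius formula is:
r_n = n² a₀ / Z

where a₀ = 0.052917721 nm is the Bohr radius.

For N⁶⁺ (Z = 7) at n = 18:
r_18 = 18² × 0.052917721 nm / 7
r_18 = 324 × 0.052917721 nm / 7
r_18 = 17.1453416 nm / 7
r_18 = 2.449335 nm

The electron orbits at approximately 2.449335 nm from the nucleus.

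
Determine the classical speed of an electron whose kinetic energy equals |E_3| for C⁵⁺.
4.38e+06 m/s (or 1.4595% of c)

The binding energy at n = 3 for C⁵⁺ is:
E_3 = -13.6057 × 6²/3² = -54.422800 eV
|E_3| = 54.422800 eV

Convert to Joules:
KE = 54.422800 eV × (1.602177 × 10⁻¹⁹ J/eV) = 8.7195e-18 J

Using KE = ½mv²:
v = √(2·KE/m_e)
v = √(2 × 8.7195e-18 J / 9.10938 × 10⁻³¹ kg)
v = 4.38e+06 m/s

This is approximately 1.4595% the speed of light.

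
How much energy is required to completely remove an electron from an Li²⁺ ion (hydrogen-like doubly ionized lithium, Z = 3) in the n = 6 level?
3.4014 eV

The ionization energy is the energy needed to remove the electron completely (n → ∞).

For a hydrogen-like ion with Z = 3, E_n = -13.6057 Z² / n² eV.

At n = 6: E_6 = -13.6057 × 3² / 6² = -3.4014250 eV
At n = ∞: E_∞ = 0 eV

Ionization energy = E_∞ - E_6 = 0 - (-3.4014250) = 3.4014250 eV
Ionization energy ≈ 3.4014 eV

This is also called the binding energy of the electron in state n = 6.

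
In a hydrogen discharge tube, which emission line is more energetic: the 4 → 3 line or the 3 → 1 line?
3 → 1

Calculate the energy for each transition:

Transition 4 → 3:
ΔE₁ = |E_3 - E_4| = |-13.6057/3² - (-13.6057/4²)|
ΔE₁ = |-1.511744444 - (-0.850356250)| = 0.661388 eV

Transition 3 → 1:
ΔE₂ = |E_1 - E_3| = |-13.6057/1² - (-13.6057/3²)|
ΔE₂ = |-13.605700000 - (-1.511744444)| = 12.093956 eV

Since 12.093956 eV > 0.661388 eV, the transition 3 → 1 emits the more energetic photon.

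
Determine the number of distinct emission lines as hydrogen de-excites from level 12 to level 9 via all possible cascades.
6

The electron can occupy levels n = 9, 10, ..., 12 during de-excitation — that is m = 12 - 9 + 1 = 4 distinct levels.

The number of distinct spectral lines equals the number of ways to choose 2 of these m levels (each pair gives one possible emission transition):

Number of lines = m(m-1)/2 = 4×3/2 = 6

These correspond to all possible transitions between the 4 levels:
12 → 11, 12 → 10, 12 → 9, 11 → 10, 11 → 9, 10 → 9

Each transition produces a photon with a unique energy (and thus wavelength). This count does not depend on Z.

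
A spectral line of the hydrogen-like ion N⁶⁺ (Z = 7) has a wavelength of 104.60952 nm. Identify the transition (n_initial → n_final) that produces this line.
n = 10 → n = 6

First, find the photon energy from the wavelength (hc = 1239.84 eV·nm):
E = hc/λ = 1239.84 eV·nm / 104.60952 nm = 11.852076 eV

The energy levels of N⁶⁺ satisfy E_n = -13.6057 × 7² / n² eV, so an emission n_i → n_f releases
ΔE = 13.6057 × 7² × (1/n_f² − 1/n_i²) eV.

Setting ΔE equal to the photon energy:
1/n_f² − 1/n_i² = 11.852076 / (13.6057 × 7²) = 0.017777777

Since 1/n_i² must be positive, we need 1/n_f² > 0.017777777, i.e. n_f ≤ 7. For each allowed n_f, solve n_i = (1/n_f² − 0.017777777)^(−1/2) and check whether it is a whole number:
  n_f = 1: 1/n_i² = 1.000000000 − 0.017777777 = 0.982222223 → n_i = 1.009  (not an integer) ✗
  n_f = 2: 1/n_i² = 0.250000000 − 0.017777777 = 0.232222223 → n_i = 2.075  (not an integer) ✗
  n_f = 3: 1/n_i² = 0.111111111 − 0.017777777 = 0.093333334 → n_i = 3.273  (not an integer) ✗
  n_f = 4: 1/n_i² = 0.062500000 − 0.017777777 = 0.044722223 → n_i = 4.729  (not an integer) ✗
  n_f = 5: 1/n_i² = 0.040000000 − 0.017777777 = 0.022222223 → n_i = 6.708  (not an integer) ✗
  n_f = 6: 1/n_i² = 0.027777778 − 0.017777777 = 0.010000001 → n_i = 10.000  → integer, n_i = 10 ✓
  n_f = 7: 1/n_i² = 0.020408163 − 0.017777777 = 0.002630386 → n_i = 19.498  (not an integer) ✗

Only n_f = 6 gives an integer upper level, n_i = 10.

The transition is from n = 10 to n = 6 (emission).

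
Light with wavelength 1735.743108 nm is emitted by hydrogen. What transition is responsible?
n = 10 → n = 4

First, find the photon energy from the wavelength (hc = 1239.84 eV·nm):
E = hc/λ = 1239.84 eV·nm / 1735.743108 nm = 0.71429925 eV

The energy levels of hydrogen satisfy E_n = -13.6057 / n² eV, so an emission n_i → n_f releases
ΔE = 13.6057 × (1/n_f² − 1/n_i²) eV.

Setting ΔE equal to the photon energy:
1/n_f² − 1/n_i² = 0.71429925 / 13.6057 = 0.052500000

Since 1/n_i² must be positive, we need 1/n_f² > 0.052500000, i.e. n_f ≤ 4. For each allowed n_f, solve n_i = (1/n_f² − 0.052500000)^(−1/2) and check whether it is a whole number:
  n_f = 1: 1/n_i² = 1.000000000 − 0.052500000 = 0.947500000 → n_i = 1.027  (not an integer) ✗
  n_f = 2: 1/n_i² = 0.250000000 − 0.052500000 = 0.197500000 → n_i = 2.250  (not an integer) ✗
  n_f = 3: 1/n_i² = 0.111111111 − 0.052500000 = 0.058611111 → n_i = 4.131  (not an integer) ✗
  n_f = 4: 1/n_i² = 0.062500000 − 0.052500000 = 0.010000000 → n_i = 10.000  → integer, n_i = 10 ✓

Only n_f = 4 gives an integer upper level, n_i = 10.

The transition is from n = 10 to n = 4 (emission).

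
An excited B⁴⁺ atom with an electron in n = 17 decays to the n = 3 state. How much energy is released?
36.6166 eV

The energy levels are E_n = -13.6057 Z² eV / n².

Energy at n = 17: E_17 = -13.6057 × 5² / 17² = -1.1769637 eV
Energy at n = 3: E_3 = -13.6057 × 5² / 3² = -37.7936111 eV

For emission (electron falling to lower state), the photon energy is:
E_photon = E_17 - E_3 = |-1.1769637 - (-37.7936111)|
E_photon = 36.6166 eV

This energy is carried away by the emitted photon.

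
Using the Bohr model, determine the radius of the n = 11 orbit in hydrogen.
6.40304 nm (or 64.03044 Å)

The Bohr radius formula is:
r_n = n² a₀ / Z

where a₀ = 0.05291772 nm is the Bohr radius.

For H (Z = 1) at n = 11:
r_11 = 11² × 0.05291772 nm / 1
r_11 = 121 × 0.05291772 nm / 1
r_11 = 6.403044 nm / 1
r_11 = 6.40304 nm

The electron orbits at approximately 6.40304 nm from the nucleus.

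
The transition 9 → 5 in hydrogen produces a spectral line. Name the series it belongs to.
Pfund series

The spectral series in hydrogen are named based on the final (lower) energy level:
- Lyman series: n_final = 1 (ultraviolet)
- Balmer series: n_final = 2 (visible/near-UV)
- Paschen series: n_final = 3 (infrared)
- Brackett series: n_final = 4 (infrared)
- Pfund series: n_final = 5 (far infrared)

Since this transition ends at n = 5, it belongs to the Pfund series.

For reference, this 9 → 5 line has photon energy
ΔE = 13.6057 eV × (1/5² - 1/9²) = 0.376256395 eV,
corresponding to wavelength λ = hc/ΔE = 1239.84 eV·nm / 0.376256395 eV = 3295.200 nm in the far infrared region.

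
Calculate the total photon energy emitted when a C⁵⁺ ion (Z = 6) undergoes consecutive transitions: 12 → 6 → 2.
119.050 eV

The energy levels of C⁵⁺ are E_n = -13.6057 × 6² / n² eV.

First transition (12 → 6):
ΔE₁ = |E_6 - E_12|
ΔE₁ = |-13.605700000 - (-3.401425000)| = 10.204275 eV

Second transition (6 → 2):
ΔE₂ = |E_2 - E_6|
ΔE₂ = |-122.451300000 - (-13.605700000)| = 108.845600 eV

Total energy released:
E_total = ΔE₁ + ΔE₂ = 10.204275 + 108.845600 = 119.050 eV

Note: This equals the direct transition 12 → 2: 119.050 eV ✓
Energy is conserved regardless of the path taken.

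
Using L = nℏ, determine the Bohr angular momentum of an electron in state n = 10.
1.05e-33 J·s (or 10ℏ)

In the Bohr model, angular momentum is quantized:
L = nℏ

where ℏ = h/(2π) = 1.0546e-34 J·s

For n = 10:
L = 10 × 1.0546e-34 J·s
L = 1.05e-33 J·s

This can also be written as L = 10ℏ.
The angular momentum is an integer multiple of the reduced Planck constant.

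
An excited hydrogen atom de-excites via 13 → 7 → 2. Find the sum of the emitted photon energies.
3.32 eV

The energy levels of hydrogen are E_n = -13.6057 / n² eV.

First transition (13 → 7):
ΔE₁ = |E_7 - E_13|
ΔE₁ = |-0.27766735 - (-0.08050710)| = 0.19716 eV

Second transition (7 → 2):
ΔE₂ = |E_2 - E_7|
ΔE₂ = |-3.40142500 - (-0.27766735)| = 3.12376 eV

Total energy released:
E_total = ΔE₁ + ΔE₂ = 0.19716 + 3.12376 = 3.32 eV

Note: This equals the direct transition 13 → 2: 3.32 eV ✓
Energy is conserved regardless of the path taken.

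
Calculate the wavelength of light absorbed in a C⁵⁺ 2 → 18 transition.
10.25173 nm

First, find the transition energy using E_n = -13.6057 Z² / n² eV:
E_2 = -13.6057 × 6² / 2² = -122.4513000 eV
E_18 = -13.6057 × 6² / 18² = -1.5117444 eV

Photon energy: |ΔE| = |E_18 - E_2| = 120.9395556 eV

Convert to wavelength using E = hc/λ with hc = 1239.84 eV·nm:
λ = hc/E = 1239.84 eV·nm / 120.9395556 eV
λ = 10.25173 nm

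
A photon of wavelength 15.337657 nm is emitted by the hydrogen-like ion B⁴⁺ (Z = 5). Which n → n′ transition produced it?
n = 9 → n = 2

First, find the photon energy from the wavelength (hc = 1239.84 eV·nm):
E = hc/λ = 1239.84 eV·nm / 15.337657 nm = 80.836336 eV

The energy levels of B⁴⁺ satisfy E_n = -13.6057 × 5² / n² eV, so an emission n_i → n_f releases
ΔE = 13.6057 × 5² × (1/n_f² − 1/n_i²) eV.

Setting ΔE equal to the photon energy:
1/n_f² − 1/n_i² = 80.836336 / (13.6057 × 5²) = 0.23765432

Since 1/n_i² must be positive, we need 1/n_f² > 0.23765432, i.e. n_f ≤ 2. For each allowed n_f, solve n_i = (1/n_f² − 0.23765432)^(−1/2) and check whether it is a whole number:
  n_f = 1: 1/n_i² = 1.00000000 − 0.23765432 = 0.76234568 → n_i = 1.145  (not an integer) ✗
  n_f = 2: 1/n_i² = 0.25000000 − 0.23765432 = 0.01234568 → n_i = 9.000  → integer, n_i = 9 ✓

Only n_f = 2 gives an integer upper level, n_i = 9.

The transition is from n = 9 to n = 2 (emission).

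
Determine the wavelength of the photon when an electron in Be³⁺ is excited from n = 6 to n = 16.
238.58578 nm

First, find the transition energy using E_n = -13.6057 Z² / n² eV:
E_6 = -13.6057 × 4² / 6² = -6.046977778 eV
E_16 = -13.6057 × 4² / 16² = -0.850356250 eV

Photon energy: |ΔE| = |E_16 - E_6| = 5.196621528 eV

Convert to wavelength using E = hc/λ with hc = 1239.84 eV·nm:
λ = hc/E = 1239.84 eV·nm / 5.196621528 eV
λ = 238.58578 nm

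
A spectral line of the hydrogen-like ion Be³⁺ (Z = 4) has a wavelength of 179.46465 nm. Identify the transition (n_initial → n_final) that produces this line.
n = 11 → n = 5

First, find the photon energy from the wavelength (hc = 1239.84 eV·nm):
E = hc/λ = 1239.84 eV·nm / 179.46465 nm = 6.9085472 eV

The energy levels of Be³⁺ satisfy E_n = -13.6057 × 4² / n² eV, so an emission n_i → n_f releases
ΔE = 13.6057 × 4² × (1/n_f² − 1/n_i²) eV.

Setting ΔE equal to the photon energy:
1/n_f² − 1/n_i² = 6.9085472 / (13.6057 × 4²) = 0.031735537

Since 1/n_i² must be positive, we need 1/n_f² > 0.031735537, i.e. n_f ≤ 5. For each allowed n_f, solve n_i = (1/n_f² − 0.031735537)^(−1/2) and check whether it is a whole number:
  n_f = 1: 1/n_i² = 1.000000000 − 0.031735537 = 0.968264463 → n_i = 1.016  (not an integer) ✗
  n_f = 2: 1/n_i² = 0.250000000 − 0.031735537 = 0.218264463 → n_i = 2.140  (not an integer) ✗
  n_f = 3: 1/n_i² = 0.111111111 − 0.031735537 = 0.079375574 → n_i = 3.549  (not an integer) ✗
  n_f = 4: 1/n_i² = 0.062500000 − 0.031735537 = 0.030764463 → n_i = 5.701  (not an integer) ✗
  n_f = 5: 1/n_i² = 0.040000000 − 0.031735537 = 0.008264463 → n_i = 11.000  → integer, n_i = 11 ✓

Only n_f = 5 gives an integer upper level, n_i = 11.

The transition is from n = 11 to n = 5 (emission).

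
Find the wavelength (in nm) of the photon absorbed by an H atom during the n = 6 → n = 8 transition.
7498.4102 nm

First, find the transition energy using E_n = -13.6057 / n² eV:
E_6 = -13.6057 / 6² = -0.3779361111 eV
E_8 = -13.6057 / 8² = -0.2125890625 eV

Photon energy: |ΔE| = |E_8 - E_6| = 0.1653470486 eV

Convert to wavelength using E = hc/λ with hc = 1239.84 eV·nm:
λ = hc/E = 1239.84 eV·nm / 0.1653470486 eV
λ = 7498.4102 nm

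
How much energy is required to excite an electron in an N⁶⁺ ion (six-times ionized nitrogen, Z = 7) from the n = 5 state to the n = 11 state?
21.157426 eV

The energy levels of a hydrogen-like atom are E_n = -13.6057 Z² eV / n².

Energy at n = 5: E_5 = -13.6057 × 7² / 5² = -26.667172000 eV
Energy at n = 11: E_11 = -13.6057 × 7² / 11² = -5.509746281 eV

The excitation energy is the difference:
ΔE = E_11 - E_5
ΔE = -5.509746281 - (-26.667172000)
ΔE = 21.157426 eV

Since this is positive, energy must be absorbed (photon absorption).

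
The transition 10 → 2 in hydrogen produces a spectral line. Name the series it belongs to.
Balmer series

The spectral series in hydrogen are named based on the final (lower) energy level:
- Lyman series: n_final = 1 (ultraviolet)
- Balmer series: n_final = 2 (visible/near-UV)
- Paschen series: n_final = 3 (infrared)
- Brackett series: n_final = 4 (infrared)
- Pfund series: n_final = 5 (far infrared)

Since this transition ends at n = 2, it belongs to the Balmer series.

For reference, this 10 → 2 line has photon energy
ΔE = 13.6057 eV × (1/2² - 1/10²) = 3.26536800 eV,
corresponding to wavelength λ = hc/ΔE = 1239.84 eV·nm / 3.26536800 eV = 379.6938 nm in the visible/near-UV region.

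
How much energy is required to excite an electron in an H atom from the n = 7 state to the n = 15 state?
0.2172 eV

The energy levels of a hydrogen-like atom are E_n = -13.6057 eV / n².

Energy at n = 7: E_7 = -13.6057 / 7² = -0.2776673 eV
Energy at n = 15: E_15 = -13.6057 / 15² = -0.0604698 eV

The excitation energy is the difference:
ΔE = E_15 - E_7
ΔE = -0.0604698 - (-0.2776673)
ΔE = 0.2172 eV

Since this is positive, energy must be absorbed (photon absorption).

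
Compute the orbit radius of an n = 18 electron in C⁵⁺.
2.85756 nm (or 28.57557 Å)

The Bohr radius formula is:
r_n = n² a₀ / Z

where a₀ = 0.05291772 nm is the Bohr radius.

For C⁵⁺ (Z = 6) at n = 18:
r_18 = 18² × 0.05291772 nm / 6
r_18 = 324 × 0.05291772 nm / 6
r_18 = 17.145341 nm / 6
r_18 = 2.85756 nm

The electron orbits at approximately 2.85756 nm from the nucleus.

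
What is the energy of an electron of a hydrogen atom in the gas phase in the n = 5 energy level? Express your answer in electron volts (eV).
-0.54 eV

The energy levels of a hydrogen-like atom are given by:
E_n = -13.6057 eV / n²

For n = 5:
E_5 = -13.6057 eV / 5²
E_5 = -13.6057 eV / 25
E_5 = -0.54 eV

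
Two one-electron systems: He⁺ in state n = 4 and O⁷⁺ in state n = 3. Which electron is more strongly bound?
O⁷⁺ at n = 3 (E = -96.75164 eV)

Using E_n = -13.6057 Z² / n² eV:

He⁺ (Z = 2) at n = 4:
E = -13.6057 × 2² / 4² = -13.6057 × 4 / 16 = -3.40142500 eV

O⁷⁺ (Z = 8) at n = 3:
E = -13.6057 × 8² / 3² = -13.6057 × 64 / 9 = -96.75164444 eV

Since -96.75164444 eV < -3.40142500 eV,
O⁷⁺ at n = 3 is more tightly bound (requires more energy to ionize).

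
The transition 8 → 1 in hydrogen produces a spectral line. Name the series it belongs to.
Lyman series

The spectral series in hydrogen are named based on the final (lower) energy level:
- Lyman series: n_final = 1 (ultraviolet)
- Balmer series: n_final = 2 (visible/near-UV)
- Paschen series: n_final = 3 (infrared)
- Brackett series: n_final = 4 (infrared)
- Pfund series: n_final = 5 (far infrared)

Since this transition ends at n = 1, it belongs to the Lyman series.

For reference, this 8 → 1 line has photon energy
ΔE = 13.6057 eV × (1/1² - 1/8²) = 13.39311 eV,
corresponding to wavelength λ = hc/ΔE = 1239.84 eV·nm / 13.39311 eV = 92.573 nm in the ultraviolet region.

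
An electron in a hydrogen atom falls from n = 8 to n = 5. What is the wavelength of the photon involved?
3738.52362 nm

First, find the transition energy using E_n = -13.6057 / n² eV:
E_8 = -13.6057 / 8² = -0.21258906250 eV
E_5 = -13.6057 / 5² = -0.54422800000 eV

Photon energy: |ΔE| = |E_5 - E_8| = 0.33163893750 eV

Convert to wavelength using E = hc/λ with hc = 1239.84 eV·nm:
λ = hc/E = 1239.84 eV·nm / 0.33163893750 eV
λ = 3738.52362 nm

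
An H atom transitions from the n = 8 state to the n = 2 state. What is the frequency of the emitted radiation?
7.711e+14 Hz

First, find the transition energy:
E_8 = -13.6057 / 8² = -0.21258906 eV
E_2 = -13.6057 / 2² = -3.40142500 eV
|ΔE| = |E_2 - E_8| = 3.18883594 eV

Convert to Joules: E = 3.18883594 eV × (1.602177 × 10⁻¹⁹ J/eV) = 5.10908e-19 J

Using E = hf:
f = E/h = 5.10908e-19 J / (6.62607 × 10⁻³⁴ J·s)
f = 7.711e+14 Hz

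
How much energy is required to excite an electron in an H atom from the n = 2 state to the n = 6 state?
3.02 eV

The energy levels of a hydrogen-like atom are E_n = -13.6057 eV / n².

Energy at n = 2: E_2 = -13.6057 / 2² = -3.40143 eV
Energy at n = 6: E_6 = -13.6057 / 6² = -0.37794 eV

The excitation energy is the difference:
ΔE = E_6 - E_2
ΔE = -0.37794 - (-3.40143)
ΔE = 3.02 eV

Since this is positive, energy must be absorbed (photon absorption).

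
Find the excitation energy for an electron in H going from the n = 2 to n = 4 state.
2.551 eV

The energy levels of a hydrogen-like atom are E_n = -13.6057 eV / n².

Energy at n = 2: E_2 = -13.6057 / 2² = -3.401425 eV
Energy at n = 4: E_4 = -13.6057 / 4² = -0.850356 eV

The excitation energy is the difference:
ΔE = E_4 - E_2
ΔE = -0.850356 - (-3.401425)
ΔE = 2.551 eV

Since this is positive, energy must be absorbed (photon absorption).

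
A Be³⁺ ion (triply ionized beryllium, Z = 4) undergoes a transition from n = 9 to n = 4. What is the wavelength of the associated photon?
113.558 nm

First, find the transition energy using E_n = -13.6057 Z² / n² eV:
E_9 = -13.6057 × 4² / 9² = -2.687546 eV
E_4 = -13.6057 × 4² / 4² = -13.605700 eV

Photon energy: |ΔE| = |E_4 - E_9| = 10.918154 eV

Convert to wavelength using E = hc/λ with hc = 1239.84 eV·nm:
λ = hc/E = 1239.84 eV·nm / 10.918154 eV
λ = 113.558 nm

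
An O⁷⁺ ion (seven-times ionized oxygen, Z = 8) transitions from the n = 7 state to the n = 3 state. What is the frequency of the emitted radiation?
1.9098e+16 Hz

First, find the transition energy:
E_7 = -13.6057 × 8² / 7² = -17.7707102 eV
E_3 = -13.6057 × 8² / 3² = -96.7516444 eV
|ΔE| = |E_3 - E_7| = 78.9809342 eV

Convert to Joules: E = 78.9809342 eV × (1.602177 × 10⁻¹⁹ J/eV) = 1.265414e-17 J

Using E = hf:
f = E/h = 1.265414e-17 J / (6.62607 × 10⁻³⁴ J·s)
f = 1.9098e+16 Hz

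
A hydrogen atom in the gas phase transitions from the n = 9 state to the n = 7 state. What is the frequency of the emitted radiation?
2.65e+13 Hz

First, find the transition energy:
E_9 = -13.6057 / 9² = -0.1679716 eV
E_7 = -13.6057 / 7² = -0.2776673 eV
|ΔE| = |E_7 - E_9| = 0.1096957 eV

Convert to Joules: E = 0.1096957 eV × (1.602177 × 10⁻¹⁹ J/eV) = 1.7575e-20 J

Using E = hf:
f = E/h = 1.7575e-20 J / (6.62607 × 10⁻³⁴ J·s)
f = 2.65e+13 Hz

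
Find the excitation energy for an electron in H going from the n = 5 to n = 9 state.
0.376256 eV

The energy levels of a hydrogen-like atom are E_n = -13.6057 eV / n².

Energy at n = 5: E_5 = -13.6057 / 5² = -0.544228000 eV
Energy at n = 9: E_9 = -13.6057 / 9² = -0.167971605 eV

The excitation energy is the difference:
ΔE = E_9 - E_5
ΔE = -0.167971605 - (-0.544228000)
ΔE = 0.376256 eV

Since this is positive, energy must be absorbed (photon absorption).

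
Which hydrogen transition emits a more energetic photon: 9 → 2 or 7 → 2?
9 → 2

Calculate the energy for each transition:

Transition 9 → 2:
ΔE₁ = |E_2 - E_9| = |-13.6057/2² - (-13.6057/9²)|
ΔE₁ = |-3.4014250000 - (-0.1679716049)| = 3.2334534 eV

Transition 7 → 2:
ΔE₂ = |E_2 - E_7| = |-13.6057/2² - (-13.6057/7²)|
ΔE₂ = |-3.4014250000 - (-0.2776673469)| = 3.1237577 eV

Since 3.2334534 eV > 3.1237577 eV, the transition 9 → 2 emits the more energetic photon.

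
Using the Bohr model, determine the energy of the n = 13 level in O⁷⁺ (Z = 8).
-5.15 eV

For hydrogen-like ions, the energy levels scale with Z²:
E_n = -13.6057 Z² / n² eV

For O⁷⁺ (Z = 8) at n = 13:
E_13 = -13.6057 × 8² / 13²
E_13 = -13.6057 × 64 / 169
E_13 = -870.7648 / 169
E_13 = -5.15 eV

The energy is 64 times more negative than hydrogen at the same n due to the stronger nuclear charge.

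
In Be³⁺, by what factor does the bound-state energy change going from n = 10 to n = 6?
2.77778

Using E_n = -13.6057 Z² / n² eV with Z = 4:

E_6 = -13.6057 × 4² / 6² = -217.6912 / 36 = -6.04697777778 eV
E_10 = -13.6057 × 4² / 10² = -217.6912 / 100 = -2.17691200000 eV

The ratio is:
E_6/E_10 = (-6.04697777778) / (-2.17691200000)
E_6/E_10 = (-217.6912/36) / (-217.6912/100)
E_6/E_10 = 100/36
E_6/E_10 = 2.77778
(Note: the Z² factors cancel in the ratio.)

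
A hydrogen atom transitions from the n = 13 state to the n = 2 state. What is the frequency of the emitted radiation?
8.0299e+14 Hz

First, find the transition energy:
E_13 = -13.6057 / 13² = -0.0805071 eV
E_2 = -13.6057 / 2² = -3.4014250 eV
|ΔE| = |E_2 - E_13| = 3.3209179 eV

Convert to Joules: E = 3.3209179 eV × (1.602177 × 10⁻¹⁹ J/eV) = 5.320698e-19 J

Using E = hf:
f = E/h = 5.320698e-19 J / (6.62607 × 10⁻³⁴ J·s)
f = 8.0299e+14 Hz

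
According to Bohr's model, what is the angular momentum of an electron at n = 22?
2.32e-33 J·s (or 22ℏ)

In the Bohr model, angular momentum is quantized:
L = nℏ

where ℏ = h/(2π) = 1.0546e-34 J·s

For n = 22:
L = 22 × 1.0546e-34 J·s
L = 2.32e-33 J·s

This can also be written as L = 22ℏ.
The angular momentum is an integer multiple of the reduced Planck constant.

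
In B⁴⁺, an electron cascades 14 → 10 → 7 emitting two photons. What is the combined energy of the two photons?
5.21 eV

The energy levels of B⁴⁺ are E_n = -13.6057 × 5² / n² eV.

First transition (14 → 10):
ΔE₁ = |E_10 - E_14|
ΔE₁ = |-3.40142500 - (-1.73542092)| = 1.66600 eV

Second transition (10 → 7):
ΔE₂ = |E_7 - E_10|
ΔE₂ = |-6.94168367 - (-3.40142500)| = 3.54026 eV

Total energy released:
E_total = ΔE₁ + ΔE₂ = 1.66600 + 3.54026 = 5.21 eV

Note: This equals the direct transition 14 → 7: 5.21 eV ✓
Energy is conserved regardless of the path taken.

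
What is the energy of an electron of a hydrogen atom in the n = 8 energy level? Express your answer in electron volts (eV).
-0.2126 eV

The energy levels of a hydrogen-like atom are given by:
E_n = -13.6057 eV / n²

For n = 8:
E_8 = -13.6057 eV / 8²
E_8 = -13.6057 eV / 64
E_8 = -0.2126 eV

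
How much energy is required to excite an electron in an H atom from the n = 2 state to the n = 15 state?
3.34096 eV

The energy levels of a hydrogen-like atom are E_n = -13.6057 eV / n².

Energy at n = 2: E_2 = -13.6057 / 2² = -3.40142500 eV
Energy at n = 15: E_15 = -13.6057 / 15² = -0.06046978 eV

The excitation energy is the difference:
ΔE = E_15 - E_2
ΔE = -0.06046978 - (-3.40142500)
ΔE = 3.34096 eV

Since this is positive, energy must be absorbed (photon absorption).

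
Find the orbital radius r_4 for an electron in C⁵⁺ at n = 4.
0.1411 nm (or 1.4111 Å)

The Bohr radius formula is:
r_n = n² a₀ / Z

where a₀ = 0.0529177 nm is the Bohr radius.

For C⁵⁺ (Z = 6) at n = 4:
r_4 = 4² × 0.0529177 nm / 6
r_4 = 16 × 0.0529177 nm / 6
r_4 = 0.84668 nm / 6
r_4 = 0.1411 nm

The electron orbits at approximately 0.1411 nm from the nucleus.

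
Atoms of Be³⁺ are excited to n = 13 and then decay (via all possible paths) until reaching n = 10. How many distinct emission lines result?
6

The electron can occupy levels n = 10, 11, ..., 13 during de-excitation — that is m = 13 - 10 + 1 = 4 distinct levels.

The number of distinct spectral lines equals the number of ways to choose 2 of these m levels (each pair gives one possible emission transition):

Number of lines = m(m-1)/2 = 4×3/2 = 6

These correspond to all possible transitions between the 4 levels:
13 → 12, 13 → 11, 13 → 10, 12 → 11, 12 → 10, 11 → 10

Each transition produces a photon with a unique energy (and thus wavelength). This count does not depend on Z.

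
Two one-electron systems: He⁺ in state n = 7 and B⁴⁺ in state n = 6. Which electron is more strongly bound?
B⁴⁺ at n = 6 (E = -9.448 eV)

Using E_n = -13.6057 Z² / n² eV:

He⁺ (Z = 2) at n = 7:
E = -13.6057 × 2² / 7² = -13.6057 × 4 / 49 = -1.110669 eV

B⁴⁺ (Z = 5) at n = 6:
E = -13.6057 × 5² / 6² = -13.6057 × 25 / 36 = -9.448403 eV

Since -9.448403 eV < -1.110669 eV,
B⁴⁺ at n = 6 is more tightly bound (requires more energy to ionize).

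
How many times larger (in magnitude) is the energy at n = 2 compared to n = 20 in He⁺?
100.000

Using E_n = -13.6057 Z² / n² eV with Z = 2:

E_2 = -13.6057 × 2² / 2² = -54.4228 / 4 = -13.605700000 eV
E_20 = -13.6057 × 2² / 20² = -54.4228 / 400 = -0.136057000 eV

The ratio is:
E_2/E_20 = (-13.605700000) / (-0.136057000)
E_2/E_20 = (-54.4228/4) / (-54.4228/400)
E_2/E_20 = 400/4
E_2/E_20 = 100.000
(Note: the Z² factors cancel in the ratio.)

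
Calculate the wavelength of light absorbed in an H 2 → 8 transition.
388.806 nm

First, find the transition energy using E_n = -13.6057 / n² eV:
E_2 = -13.6057 / 2² = -3.4014250 eV
E_8 = -13.6057 / 8² = -0.2125891 eV

Photon energy: |ΔE| = |E_8 - E_2| = 3.1888359 eV

Convert to wavelength using E = hc/λ with hc = 1239.84 eV·nm:
λ = hc/E = 1239.84 eV·nm / 3.1888359 eV
λ = 388.806 nm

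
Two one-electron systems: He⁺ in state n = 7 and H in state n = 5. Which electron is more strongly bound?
He⁺ at n = 7 (E = -1.111 eV)

Using E_n = -13.6057 Z² / n² eV:

He⁺ (Z = 2) at n = 7:
E = -13.6057 × 2² / 7² = -13.6057 × 4 / 49 = -1.110669 eV

H (Z = 1) at n = 5:
E = -13.6057 × 1² / 5² = -13.6057 × 1 / 25 = -0.544228 eV

Since -1.110669 eV < -0.544228 eV,
He⁺ at n = 7 is more tightly bound (requires more energy to ionize).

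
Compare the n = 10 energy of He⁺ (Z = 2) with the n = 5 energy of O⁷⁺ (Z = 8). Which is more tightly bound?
O⁷⁺ at n = 5 (E = -34.830592 eV)

Using E_n = -13.6057 Z² / n² eV:

He⁺ (Z = 2) at n = 10:
E = -13.6057 × 2² / 10² = -13.6057 × 4 / 100 = -0.544228000 eV

O⁷⁺ (Z = 8) at n = 5:
E = -13.6057 × 8² / 5² = -13.6057 × 64 / 25 = -34.830592000 eV

Since -34.830592000 eV < -0.544228000 eV,
O⁷⁺ at n = 5 is more tightly bound (requires more energy to ionize).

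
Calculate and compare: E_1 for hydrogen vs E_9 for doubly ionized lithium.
H at n = 1 (E = -13.6057 eV)

Using E_n = -13.6057 Z² / n² eV:

H (Z = 1) at n = 1:
E = -13.6057 × 1² / 1² = -13.6057 × 1 / 1 = -13.6057000 eV

Li²⁺ (Z = 3) at n = 9:
E = -13.6057 × 3² / 9² = -13.6057 × 9 / 81 = -1.5117444 eV

Since -13.6057000 eV < -1.5117444 eV,
H at n = 1 is more tightly bound (requires more energy to ionize).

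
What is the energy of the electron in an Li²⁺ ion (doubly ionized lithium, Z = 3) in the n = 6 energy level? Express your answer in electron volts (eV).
-3.40143 eV

The energy levels of a hydrogen-like atom are given by:
E_n = -13.6057 Z² / n² eV  (with Z = 3 for Li²⁺)

For n = 6:
E_6 = -13.6057 × 3² / 6²
E_6 = -13.6057 × 9 / 36
E_6 = -3.40143 eV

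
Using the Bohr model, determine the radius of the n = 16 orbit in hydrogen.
13.54694 nm (or 135.46936 Å)

The Bohr radius formula is:
r_n = n² a₀ / Z

where a₀ = 0.05291772 nm is the Bohr radius.

For H (Z = 1) at n = 16:
r_16 = 16² × 0.05291772 nm / 1
r_16 = 256 × 0.05291772 nm / 1
r_16 = 13.546936 nm / 1
r_16 = 13.54694 nm

The electron orbits at approximately 13.54694 nm from the nucleus.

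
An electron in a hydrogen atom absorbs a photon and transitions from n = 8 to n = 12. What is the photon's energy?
0.12 eV

The energy levels of a hydrogen-like atom are E_n = -13.6057 eV / n².

Energy at n = 8: E_8 = -13.6057 / 8² = -0.21259 eV
Energy at n = 12: E_12 = -13.6057 / 12² = -0.09448 eV

The excitation energy is the difference:
ΔE = E_12 - E_8
ΔE = -0.09448 - (-0.21259)
ΔE = 0.12 eV

Since this is positive, energy must be absorbed (photon absorption).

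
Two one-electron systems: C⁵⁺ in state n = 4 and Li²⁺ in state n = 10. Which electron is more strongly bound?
C⁵⁺ at n = 4 (E = -30.613 eV)

Using E_n = -13.6057 Z² / n² eV:

C⁵⁺ (Z = 6) at n = 4:
E = -13.6057 × 6² / 4² = -13.6057 × 36 / 16 = -30.612825 eV

Li²⁺ (Z = 3) at n = 10:
E = -13.6057 × 3² / 10² = -13.6057 × 9 / 100 = -1.224513 eV

Since -30.612825 eV < -1.224513 eV,
C⁵⁺ at n = 4 is more tightly bound (requires more energy to ionize).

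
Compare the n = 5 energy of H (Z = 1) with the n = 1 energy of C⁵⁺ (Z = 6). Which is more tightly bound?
C⁵⁺ at n = 1 (E = -489.805200 eV)

Using E_n = -13.6057 Z² / n² eV:

H (Z = 1) at n = 5:
E = -13.6057 × 1² / 5² = -13.6057 × 1 / 25 = -0.544228000 eV

C⁵⁺ (Z = 6) at n = 1:
E = -13.6057 × 6² / 1² = -13.6057 × 36 / 1 = -489.805200000 eV

Since -489.805200000 eV < -0.544228000 eV,
C⁵⁺ at n = 1 is more tightly bound (requires more energy to ionize).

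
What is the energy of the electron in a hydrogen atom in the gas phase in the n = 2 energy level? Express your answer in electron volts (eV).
-3.401 eV

The energy levels of a hydrogen-like atom are given by:
E_n = -13.6057 eV / n²

For n = 2:
E_2 = -13.6057 eV / 2²
E_2 = -13.6057 eV / 4
E_2 = -3.401 eV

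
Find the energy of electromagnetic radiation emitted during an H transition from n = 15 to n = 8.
0.15 eV

The energy levels are E_n = -13.6057 eV / n².

Energy at n = 15: E_15 = -13.6057 / 15² = -0.06047 eV
Energy at n = 8: E_8 = -13.6057 / 8² = -0.21259 eV

For emission (electron falling to lower state), the photon energy is:
E_photon = E_15 - E_8 = |-0.06047 - (-0.21259)|
E_photon = 0.15 eV

This energy is carried away by the emitted photon.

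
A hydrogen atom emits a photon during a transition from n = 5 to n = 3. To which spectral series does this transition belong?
Paschen series

The spectral series in hydrogen are named based on the final (lower) energy level:
- Lyman series: n_final = 1 (ultraviolet)
- Balmer series: n_final = 2 (visible/near-UV)
- Paschen series: n_final = 3 (infrared)
- Brackett series: n_final = 4 (infrared)
- Pfund series: n_final = 5 (far infrared)

Since this transition ends at n = 3, it belongs to the Paschen series.

For reference, this 5 → 3 line has photon energy
ΔE = 13.6057 eV × (1/3² - 1/5²) = 0.96751644444 eV,
corresponding to wavelength λ = hc/ΔE = 1239.84 eV·nm / 0.96751644444 eV = 1281.46659 nm in the infrared region.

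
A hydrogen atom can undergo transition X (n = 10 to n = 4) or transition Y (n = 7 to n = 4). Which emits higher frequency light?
10 → 4

Calculate the energy for each transition:

Transition 10 → 4:
ΔE₁ = |E_4 - E_10| = |-13.6057/4² - (-13.6057/10²)|
ΔE₁ = |-0.85035625 - (-0.13605700)| = 0.71430 eV

Transition 7 → 4:
ΔE₂ = |E_4 - E_7| = |-13.6057/4² - (-13.6057/7²)|
ΔE₂ = |-0.85035625 - (-0.27766735)| = 0.57269 eV

Since 0.71430 eV > 0.57269 eV, the transition 10 → 4 emits the more energetic photon.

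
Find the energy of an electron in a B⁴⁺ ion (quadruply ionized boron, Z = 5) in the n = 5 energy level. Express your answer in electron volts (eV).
-13.6057 eV

The energy levels of a hydrogen-like atom are given by:
E_n = -13.6057 Z² / n² eV  (with Z = 5 for B⁴⁺)

For n = 5:
E_5 = -13.6057 × 5² / 5²
E_5 = -13.6057 × 25 / 25
E_5 = -13.6057 eV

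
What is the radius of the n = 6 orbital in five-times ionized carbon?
0.3175 nm (or 3.1751 Å)

The Bohr radius formula is:
r_n = n² a₀ / Z

where a₀ = 0.0529177 nm is the Bohr radius.

For C⁵⁺ (Z = 6) at n = 6:
r_6 = 6² × 0.0529177 nm / 6
r_6 = 36 × 0.0529177 nm / 6
r_6 = 1.90504 nm / 6
r_6 = 0.3175 nm

The electron orbits at approximately 0.3175 nm from the nucleus.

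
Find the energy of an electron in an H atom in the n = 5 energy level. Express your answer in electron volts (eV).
-0.54 eV

The energy levels of a hydrogen-like atom are given by:
E_n = -13.6057 eV / n²

For n = 5:
E_5 = -13.6057 eV / 5²
E_5 = -13.6057 eV / 25
E_5 = -0.54 eV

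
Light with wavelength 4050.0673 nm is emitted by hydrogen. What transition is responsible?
n = 5 → n = 4

First, find the photon energy from the wavelength (hc = 1239.84 eV·nm):
E = hc/λ = 1239.84 eV·nm / 4050.0673 nm = 0.30612825 eV

The energy levels of hydrogen satisfy E_n = -13.6057 / n² eV, so an emission n_i → n_f releases
ΔE = 13.6057 × (1/n_f² − 1/n_i²) eV.

Setting ΔE equal to the photon energy:
1/n_f² − 1/n_i² = 0.30612825 / 13.6057 = 0.022500000

Since 1/n_i² must be positive, we need 1/n_f² > 0.022500000, i.e. n_f ≤ 6. For each allowed n_f, solve n_i = (1/n_f² − 0.022500000)^(−1/2) and check whether it is a whole number:
  n_f = 1: 1/n_i² = 1.000000000 − 0.022500000 = 0.977500000 → n_i = 1.011  (not an integer) ✗
  n_f = 2: 1/n_i² = 0.250000000 − 0.022500000 = 0.227500000 → n_i = 2.097  (not an integer) ✗
  n_f = 3: 1/n_i² = 0.111111111 − 0.022500000 = 0.088611111 → n_i = 3.359  (not an integer) ✗
  n_f = 4: 1/n_i² = 0.062500000 − 0.022500000 = 0.040000000 → n_i = 5.000  → integer, n_i = 5 ✓
  n_f = 5: 1/n_i² = 0.040000000 − 0.022500000 = 0.017500000 → n_i = 7.559  (not an integer) ✗
  n_f = 6: 1/n_i² = 0.027777778 − 0.022500000 = 0.005277778 → n_i = 13.765  (not an integer) ✗

Only n_f = 4 gives an integer upper level, n_i = 5.

The transition is from n = 5 to n = 4 (emission).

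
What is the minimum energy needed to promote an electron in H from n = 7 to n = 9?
0.110 eV

The energy levels of a hydrogen-like atom are E_n = -13.6057 eV / n².

Energy at n = 7: E_7 = -13.6057 / 7² = -0.277667 eV
Energy at n = 9: E_9 = -13.6057 / 9² = -0.167972 eV

The excitation energy is the difference:
ΔE = E_9 - E_7
ΔE = -0.167972 - (-0.277667)
ΔE = 0.110 eV

Since this is positive, energy must be absorbed (photon absorption).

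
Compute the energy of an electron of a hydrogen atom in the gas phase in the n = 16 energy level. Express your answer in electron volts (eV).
-0.053147 eV

The energy levels of a hydrogen-like atom are given by:
E_n = -13.6057 eV / n²

For n = 16:
E_16 = -13.6057 eV / 16²
E_16 = -13.6057 eV / 256
E_16 = -0.053147 eV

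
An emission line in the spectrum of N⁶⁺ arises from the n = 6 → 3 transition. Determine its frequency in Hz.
1.3434e+16 Hz

First, find the transition energy:
E_6 = -13.6057 × 7² / 6² = -18.518869 eV
E_3 = -13.6057 × 7² / 3² = -74.075478 eV
|ΔE| = |E_3 - E_6| = 55.556609 eV

Convert to Joules: E = 55.556609 eV × (1.602177 × 10⁻¹⁹ J/eV) = 8.901152e-18 J

Using E = hf:
f = E/h = 8.901152e-18 J / (6.62607 × 10⁻³⁴ J·s)
f = 1.3434e+16 Hz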